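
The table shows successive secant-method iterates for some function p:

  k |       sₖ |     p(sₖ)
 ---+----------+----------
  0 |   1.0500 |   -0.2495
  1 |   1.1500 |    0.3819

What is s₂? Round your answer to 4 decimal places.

1.0895

s₂ = 1.1500 − 0.3819·(1.1500 − 1.0500) / (0.3819 − (-0.2495))
   = 1.1500 − (0.038190)/(0.631400) = 1.089515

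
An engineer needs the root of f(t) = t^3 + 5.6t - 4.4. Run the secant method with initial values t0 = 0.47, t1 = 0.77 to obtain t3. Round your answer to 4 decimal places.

0.7192

f(0.47) = -1.664177, f(0.77) = 0.368533
t2 = 0.770000 − 0.368533·(0.770000 − 0.470000) / (0.368533 − (-1.664177)) = 0.770000 − (0.110560)/(2.032710) = 0.715610
f(0.715610) = -0.026125
t3 = 0.715610 − (-0.026125)·(0.715610 − 0.770000) / (-0.026125 − 0.368533) = 0.715610 − (0.001421)/(-0.394658) = 0.719210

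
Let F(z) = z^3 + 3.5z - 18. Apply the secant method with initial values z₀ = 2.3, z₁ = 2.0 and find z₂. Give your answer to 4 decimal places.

F(2.3) = 2.217000, F(2.0) = -3.000000
z₂ = 2.000000 − (-3.000000)·(2.000000 − 2.300000) / (-3.000000 − 2.217000) = 2.000000 − (0.900000)/(-5.217000) = 2.172513

2.1725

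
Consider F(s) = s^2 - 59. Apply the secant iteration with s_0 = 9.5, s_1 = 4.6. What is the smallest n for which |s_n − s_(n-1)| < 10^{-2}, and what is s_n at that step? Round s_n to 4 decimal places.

n = 5, s_n = 7.6811

F(9.5) = 31.250000, F(4.6) = -37.840000
s_2 = 4.600000 − (-37.840000)·(-4.900000)/(-69.090000) = 7.283688;  |Δ| = 2.683688
F(7.283688) = -5.947890
s_3 = 7.283688 − (-5.947890)·(2.683688)/(31.892110) = 7.784197;  |Δ| = 0.500509
F(7.784197) = 1.593718
s_4 = 7.784197 − 1.593718·(0.500509)/(7.541608) = 7.678427;  |Δ| = 0.105769
F(7.678427) = -0.041751
s_5 = 7.678427 − (-0.041751)·(-0.105769)/(-1.635470) = 7.681128;  |Δ| = 0.002700
|s_5 − s_4| = 0.002700 < 10^{-2}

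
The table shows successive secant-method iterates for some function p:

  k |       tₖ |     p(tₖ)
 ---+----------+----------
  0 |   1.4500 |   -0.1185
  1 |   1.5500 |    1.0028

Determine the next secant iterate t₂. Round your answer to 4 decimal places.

1.4606

t₂ = 1.5500 − 1.0028·(1.5500 − 1.4500) / (1.0028 − (-0.1185))
   = 1.5500 − (0.100280)/(1.121300) = 1.460568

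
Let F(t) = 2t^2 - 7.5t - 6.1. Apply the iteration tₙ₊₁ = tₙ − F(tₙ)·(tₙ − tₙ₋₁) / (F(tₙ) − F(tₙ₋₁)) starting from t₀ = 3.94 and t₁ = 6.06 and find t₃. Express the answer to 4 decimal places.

4.4057

F(3.94) = -4.602800, F(6.06) = 21.897200
t₂ = 6.060000 − 21.897200·(6.060000 − 3.940000) / (21.897200 − (-4.602800)) = 6.060000 − (46.422064)/(26.500000) = 4.308224
F(4.308224) = -1.290092
t₃ = 4.308224 − (-1.290092)·(4.308224 − 6.060000) / (-1.290092 − 21.897200) = 4.308224 − (2.259952)/(-23.187292) = 4.405689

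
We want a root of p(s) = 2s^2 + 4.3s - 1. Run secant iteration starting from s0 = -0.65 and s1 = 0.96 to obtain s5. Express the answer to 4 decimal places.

0.2115

p(-0.65) = -2.950000, p(0.96) = 4.971200
s2 = 0.960000 − 4.971200·(0.960000 − (-0.650000)) / (4.971200 − (-2.950000)) = 0.960000 − (8.003632)/(7.921200) = -0.050407
p(-0.050407) = -1.211666
s3 = -0.050407 − (-1.211666)·(-0.050407 − 0.960000) / (-1.211666 − 4.971200) = -0.050407 − (1.224276)/(-6.182866) = 0.147604
p(0.147604) = -0.321726
s4 = 0.147604 − (-0.321726)·(0.147604 − (-0.050407)) / (-0.321726 − (-1.211666)) = 0.147604 − (-0.063705)/(0.889940) = 0.219188
p(0.219188) = 0.038597
s5 = 0.219188 − 0.038597·(0.219188 − 0.147604) / (0.038597 − (-0.321726)) = 0.219188 − (0.002763)/(0.360324) = 0.211520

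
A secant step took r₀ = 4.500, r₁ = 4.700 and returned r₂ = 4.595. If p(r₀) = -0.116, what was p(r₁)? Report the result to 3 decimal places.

The secant line through (4.500, -0.116) and (4.700, p(r₁)) crosses zero at r₂ = 4.595.
So (4.500, -0.116), (4.700, p(r₁)), (4.595, 0) are collinear:
p(r₁) = -0.116 · (4.700 − 4.595) / (4.500 − 4.595) = -0.116 · (0.10500)/(-0.09500) = 0.12821

0.128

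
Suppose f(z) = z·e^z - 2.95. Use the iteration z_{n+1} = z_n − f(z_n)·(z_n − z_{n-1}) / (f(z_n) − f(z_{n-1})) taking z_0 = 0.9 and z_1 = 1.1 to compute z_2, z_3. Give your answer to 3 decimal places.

1.035, 1.041

f(0.9) = -0.73636, f(1.1) = 0.35458
z_2 = 1.10000 − 0.35458·(1.10000 − 0.90000) / (0.35458 − (-0.73636)) = 1.10000 − (0.07092)/(1.09094) = 1.03500
f(1.03500) = -0.03639
z_3 = 1.03500 − (-0.03639)·(1.03500 − 1.10000) / (-0.03639 − 0.35458) = 1.03500 − (0.00237)/(-0.39098) = 1.04105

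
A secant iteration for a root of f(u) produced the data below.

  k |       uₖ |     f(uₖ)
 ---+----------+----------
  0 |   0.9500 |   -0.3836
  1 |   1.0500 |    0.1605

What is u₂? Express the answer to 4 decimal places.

u₂ = 1.0500 − 0.1605·(1.0500 − 0.9500) / (0.1605 − (-0.3836))
   = 1.0500 − (0.016050)/(0.544100) = 1.020502

1.0205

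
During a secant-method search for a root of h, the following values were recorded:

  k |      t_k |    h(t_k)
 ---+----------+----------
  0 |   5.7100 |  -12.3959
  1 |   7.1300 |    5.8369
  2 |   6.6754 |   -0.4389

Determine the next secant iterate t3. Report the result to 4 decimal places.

6.7072

t3 = 6.6754 − (-0.4389)·(6.6754 − 7.1300) / (-0.4389 − 5.8369)
   = 6.6754 − (0.199524)/(-6.275800) = 6.707193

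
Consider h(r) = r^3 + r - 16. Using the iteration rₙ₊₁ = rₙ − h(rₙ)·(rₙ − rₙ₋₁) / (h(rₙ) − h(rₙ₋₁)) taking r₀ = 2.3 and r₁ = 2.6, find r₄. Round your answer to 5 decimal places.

2.38769

h(2.3) = -1.5330000, h(2.6) = 4.1760000
r₂ = 2.6000000 − 4.1760000·(2.6000000 − 2.3000000) / (4.1760000 − (-1.5330000)) = 2.6000000 − (1.2528000)/(5.7090000) = 2.3805570
h(2.3805570) = -0.1287033
r₃ = 2.3805570 − (-0.1287033)·(2.3805570 − 2.6000000) / (-0.1287033 − 4.1760000) = 2.3805570 − (0.0282430)/(-4.3047033) = 2.3871180
h(2.3871180) = -0.0102905
r₄ = 2.3871180 − (-0.0102905)·(2.3871180 − 2.3805570) / (-0.0102905 − (-0.1287033)) = 2.3871180 − (-0.0000675)/(0.1184128) = 2.3876882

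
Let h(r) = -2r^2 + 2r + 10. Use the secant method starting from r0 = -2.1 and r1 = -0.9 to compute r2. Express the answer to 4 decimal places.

-1.7225

h(-2.1) = -3.020000, h(-0.9) = 6.580000
r2 = -0.900000 − 6.580000·(-0.900000 − (-2.100000)) / (6.580000 − (-3.020000)) = -0.900000 − (7.896000)/(9.600000) = -1.722500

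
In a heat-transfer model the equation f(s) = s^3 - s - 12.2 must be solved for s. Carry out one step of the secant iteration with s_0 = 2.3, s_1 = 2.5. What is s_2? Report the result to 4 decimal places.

2.4432

f(2.3) = -2.333000, f(2.5) = 0.925000
s_2 = 2.500000 − 0.925000·(2.500000 − 2.300000) / (0.925000 − (-2.333000)) = 2.500000 − (0.185000)/(3.258000) = 2.443217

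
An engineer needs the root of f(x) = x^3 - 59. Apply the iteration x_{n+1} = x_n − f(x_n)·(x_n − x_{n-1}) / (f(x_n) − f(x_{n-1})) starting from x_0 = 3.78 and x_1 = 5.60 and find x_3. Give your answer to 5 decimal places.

f(3.78) = -4.9898480, f(5.60) = 116.6160000
x_2 = 5.6000000 − 116.6160000·(5.6000000 − 3.7800000) / (116.6160000 − (-4.9898480)) = 5.6000000 − (212.2411200)/(121.6058480) = 3.8546800
f(3.8546800) = -1.7250145
x_3 = 3.8546800 − (-1.7250145)·(3.8546800 − 5.6000000) / (-1.7250145 − 116.6160000) = 3.8546800 − (3.0107024)/(-118.3410145) = 3.8801209

3.88012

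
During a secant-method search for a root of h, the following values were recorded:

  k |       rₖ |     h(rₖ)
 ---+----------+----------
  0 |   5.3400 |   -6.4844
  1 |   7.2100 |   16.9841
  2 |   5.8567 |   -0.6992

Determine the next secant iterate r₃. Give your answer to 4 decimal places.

5.9102

r₃ = 5.8567 − (-0.6992)·(5.8567 − 7.2100) / (-0.6992 − 16.9841)
   = 5.8567 − (0.946227)/(-17.683300) = 5.910210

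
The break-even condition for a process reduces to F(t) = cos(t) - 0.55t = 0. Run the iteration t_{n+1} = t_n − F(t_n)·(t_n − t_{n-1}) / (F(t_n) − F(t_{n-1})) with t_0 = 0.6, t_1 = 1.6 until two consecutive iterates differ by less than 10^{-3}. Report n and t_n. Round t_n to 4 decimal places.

F(0.6) = 0.495336, F(1.6) = -0.909200
t_2 = 1.600000 − (-0.909200)·(1.000000)/(-1.404535) = 0.952669;  |Δ| = 0.647331
F(0.952669) = 0.055542
t_3 = 0.952669 − 0.055542·(-0.647331)/(0.964742) = 0.989937;  |Δ| = 0.037268
F(0.989937) = 0.004277
t_4 = 0.989937 − 0.004277·(0.037268)/(-0.051265) = 0.993046;  |Δ| = 0.003109
F(0.993046) = -0.000035
t_5 = 0.993046 − (-0.000035)·(0.003109)/(-0.004312) = 0.993021;  |Δ| = 0.000025
|t_5 − t_4| = 0.000025 < 10^{-3}

n = 5, t_n = 0.9930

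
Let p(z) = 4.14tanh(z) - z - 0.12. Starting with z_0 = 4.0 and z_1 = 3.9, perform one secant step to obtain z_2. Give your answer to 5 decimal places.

4.01733

p(4.0) = 0.0172233, p(3.9) = 0.1166088
z_2 = 3.9000000 − 0.1166088·(3.9000000 − 4.0000000) / (0.1166088 − 0.0172233) = 3.9000000 − (-0.0116609)/(0.0993855) = 4.0173298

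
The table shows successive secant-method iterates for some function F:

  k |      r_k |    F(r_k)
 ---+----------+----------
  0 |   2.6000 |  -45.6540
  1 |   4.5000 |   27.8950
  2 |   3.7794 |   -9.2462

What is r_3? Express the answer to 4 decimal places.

3.9588

r_3 = 3.7794 − (-9.2462)·(3.7794 − 4.5000) / (-9.2462 − 27.8950)
   = 3.7794 − (6.662812)/(-37.141200) = 3.958791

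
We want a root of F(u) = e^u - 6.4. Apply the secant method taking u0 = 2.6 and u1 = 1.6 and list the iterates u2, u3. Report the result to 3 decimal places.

F(2.6) = 7.06374, F(1.6) = -1.44697
u2 = 1.60000 − (-1.44697)·(1.60000 − 2.60000) / (-1.44697 − 7.06374) = 1.60000 − (1.44697)/(-8.51071) = 1.77002
F(1.77002) = -0.52904
u3 = 1.77002 − (-0.52904)·(1.77002 − 1.60000) / (-0.52904 − (-1.44697)) = 1.77002 − (-0.08995)/(0.91792) = 1.86801

1.770, 1.868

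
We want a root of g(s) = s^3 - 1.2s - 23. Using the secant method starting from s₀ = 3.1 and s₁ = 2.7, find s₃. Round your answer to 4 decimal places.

2.9857

g(3.1) = 3.071000, g(2.7) = -6.557000
s₂ = 2.700000 − (-6.557000)·(2.700000 − 3.100000) / (-6.557000 − 3.071000) = 2.700000 − (2.622800)/(-9.628000) = 2.972414
g(2.972414) = -0.304896
s₃ = 2.972414 − (-0.304896)·(2.972414 − 2.700000) / (-0.304896 − (-6.557000)) = 2.972414 − (-0.083058)/(6.252104) = 2.985699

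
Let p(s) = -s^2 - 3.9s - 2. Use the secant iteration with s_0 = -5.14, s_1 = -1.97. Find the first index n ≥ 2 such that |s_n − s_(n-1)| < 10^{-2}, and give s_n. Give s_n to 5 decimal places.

n = 8, s_n = -3.29256

p(-5.14) = -8.3736000, p(-1.97) = 1.8021000
s_2 = -1.9700000 − 1.8021000·(3.1700000)/(10.1757000) = -2.5314019;  |Δ| = 0.5614019
p(-2.5314019) = 1.4644719
s_3 = -2.5314019 − 1.4644719·(-0.5614019)/(-0.3376281) = -4.9664988;  |Δ| = 2.4350970
p(-4.9664988) = -7.2967652
s_4 = -4.9664988 − (-7.2967652)·(-2.4350970)/(-8.7612371) = -2.9384370;  |Δ| = 2.0280619
p(-2.9384370) = 0.8254924
s_5 = -2.9384370 − 0.8254924·(2.0280619)/(8.1222576) = -3.1445557;  |Δ| = 0.2061188
p(-3.1445557) = 0.3755366
s_6 = -3.1445557 − 0.3755366·(-0.2061188)/(-0.4499557) = -3.3165841;  |Δ| = 0.1720284
p(-3.3165841) = -0.0650520
s_7 = -3.3165841 − (-0.0650520)·(-0.1720284)/(-0.4405887) = -3.2911844;  |Δ| = 0.0253996
p(-3.2911844) = 0.0037243
s_8 = -3.2911844 − 0.0037243·(0.0253996)/(0.0687763) = -3.2925599;  |Δ| = 0.0013754
|s_8 − s_7| = 0.0013754 < 10^{-2}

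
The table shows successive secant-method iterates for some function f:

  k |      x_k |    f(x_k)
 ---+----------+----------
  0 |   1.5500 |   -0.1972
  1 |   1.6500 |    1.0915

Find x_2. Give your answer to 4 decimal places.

1.5653

x_2 = 1.6500 − 1.0915·(1.6500 − 1.5500) / (1.0915 − (-0.1972))
   = 1.6500 − (0.109150)/(1.288700) = 1.565302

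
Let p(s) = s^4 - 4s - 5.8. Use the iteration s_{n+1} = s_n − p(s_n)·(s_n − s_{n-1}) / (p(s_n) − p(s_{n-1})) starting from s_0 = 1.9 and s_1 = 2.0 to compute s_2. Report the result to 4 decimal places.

1.9143

p(1.9) = -0.367900, p(2.0) = 2.200000
s_2 = 2.000000 − 2.200000·(2.000000 − 1.900000) / (2.200000 − (-0.367900)) = 2.000000 − (0.220000)/(2.567900) = 1.914327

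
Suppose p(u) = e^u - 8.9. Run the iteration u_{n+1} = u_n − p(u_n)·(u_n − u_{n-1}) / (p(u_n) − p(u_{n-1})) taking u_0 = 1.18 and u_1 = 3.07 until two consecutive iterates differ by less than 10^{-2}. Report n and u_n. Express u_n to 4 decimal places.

n = 6, u_n = 2.1860

p(1.18) = -5.645626, p(3.07) = 12.641903
u_2 = 3.070000 − 12.641903·(1.890000)/(18.287528) = 1.763470;  |Δ| = 1.306530
p(1.763470) = -3.067356
u_3 = 1.763470 − (-3.067356)·(-1.306530)/(-15.709258) = 2.018581;  |Δ| = 0.255110
p(2.018581) = -1.372367
u_4 = 2.018581 − (-1.372367)·(0.255110)/(1.694988) = 2.225134;  |Δ| = 0.206553
p(2.225134) = 0.354719
u_5 = 2.225134 − 0.354719·(0.206553)/(1.727086) = 2.182711;  |Δ| = 0.042423
p(2.182711) = -0.029683
u_6 = 2.182711 − (-0.029683)·(-0.042423)/(-0.384402) = 2.185986;  |Δ| = 0.003276
|u_6 − u_5| = 0.003276 < 10^{-2}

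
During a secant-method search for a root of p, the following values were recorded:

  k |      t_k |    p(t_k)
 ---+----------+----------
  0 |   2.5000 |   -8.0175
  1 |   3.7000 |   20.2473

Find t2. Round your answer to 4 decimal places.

t2 = 3.7000 − 20.2473·(3.7000 − 2.5000) / (20.2473 − (-8.0175))
   = 3.7000 − (24.296760)/(28.264800) = 2.840388

2.8404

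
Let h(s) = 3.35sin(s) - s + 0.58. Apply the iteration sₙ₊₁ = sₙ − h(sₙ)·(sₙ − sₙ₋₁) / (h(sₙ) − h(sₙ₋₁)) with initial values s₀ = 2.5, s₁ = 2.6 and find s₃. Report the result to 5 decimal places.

h(2.5) = 0.0848817, h(2.6) = -0.2930704
s₂ = 2.6000000 − (-0.2930704)·(2.6000000 − 2.5000000) / (-0.2930704 − 0.0848817) = 2.6000000 − (-0.0293070)/(-0.3779521) = 2.5224583
h(2.5224583) = 0.0016485
s₃ = 2.5224583 − 0.0016485·(2.5224583 − 2.6000000) / (0.0016485 − (-0.2930704)) = 2.5224583 − (-0.0001278)/(0.2947189) = 2.5228920

2.52289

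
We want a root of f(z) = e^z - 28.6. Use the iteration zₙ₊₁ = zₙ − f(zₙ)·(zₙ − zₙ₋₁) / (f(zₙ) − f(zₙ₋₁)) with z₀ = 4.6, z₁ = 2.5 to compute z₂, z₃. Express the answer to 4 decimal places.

2.8949, 3.5990

f(4.6) = 70.884316, f(2.5) = -16.417506
z₂ = 2.500000 − (-16.417506)·(2.500000 − 4.600000) / (-16.417506 − 70.884316) = 2.500000 − (34.476763)/(-87.301822) = 2.894915
f(2.894915) = -10.518043
z₃ = 2.894915 − (-10.518043)·(2.894915 − 2.500000) / (-10.518043 − (-16.417506)) = 2.894915 − (-4.153729)/(5.899463) = 3.599000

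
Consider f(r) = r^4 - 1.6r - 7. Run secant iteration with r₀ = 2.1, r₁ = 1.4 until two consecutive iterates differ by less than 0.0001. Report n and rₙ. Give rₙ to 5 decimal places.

f(2.1) = 9.0881000, f(1.4) = -5.3984000
r₂ = 1.4000000 − (-5.3984000)·(-0.7000000)/(-14.4865000) = 1.6608553;  |Δ| = 0.2608553
f(1.6608553) = -2.0483758
r₃ = 1.6608553 − (-2.0483758)·(0.2608553)/(3.3500242) = 1.8203555;  |Δ| = 0.1595002
f(1.8203555) = 1.0680003
r₄ = 1.8203555 − 1.0680003·(0.1595002)/(3.1163761) = 1.7656938;  |Δ| = 0.0546617
f(1.7656938) = -0.1052142
r₅ = 1.7656938 − (-0.1052142)·(-0.0546617)/(-1.1732146) = 1.7705959;  |Δ| = 0.0049021
f(1.7705959) = -0.0046663
r₆ = 1.7705959 − (-0.0046663)·(0.0049021)/(0.1005479) = 1.7708234;  |Δ| = 0.0002275
f(1.7708234) = 0.0000219
r₇ = 1.7708234 − 0.0000219·(0.0002275)/(0.0046882) = 1.7708224;  |Δ| = 0.0000011
|r₇ − r₆| = 0.0000011 < 0.0001

n = 7, rₙ = 1.77082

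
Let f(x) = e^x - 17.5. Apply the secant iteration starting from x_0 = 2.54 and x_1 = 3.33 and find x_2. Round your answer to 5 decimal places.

2.78957

f(2.54) = -4.8203290, f(3.33) = 10.4383417
x_2 = 3.3300000 − 10.4383417·(3.3300000 − 2.5400000) / (10.4383417 − (-4.8203290)) = 3.3300000 − (8.2462899)/(15.2586707) = 2.7895670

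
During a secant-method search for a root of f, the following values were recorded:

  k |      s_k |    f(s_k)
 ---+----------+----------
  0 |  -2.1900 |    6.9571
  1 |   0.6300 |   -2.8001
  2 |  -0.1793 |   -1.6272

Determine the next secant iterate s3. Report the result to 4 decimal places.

-1.3021

s3 = -0.1793 − (-1.6272)·(-0.1793 − 0.6300) / (-1.6272 − (-2.8001))
   = -0.1793 − (1.316893)/(1.172900) = -1.302067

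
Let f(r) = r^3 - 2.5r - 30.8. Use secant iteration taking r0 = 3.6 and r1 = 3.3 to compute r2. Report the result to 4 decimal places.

3.3937

f(3.6) = 6.856000, f(3.3) = -3.113000
r2 = 3.300000 − (-3.113000)·(3.300000 − 3.600000) / (-3.113000 − 6.856000) = 3.300000 − (0.933900)/(-9.969000) = 3.393680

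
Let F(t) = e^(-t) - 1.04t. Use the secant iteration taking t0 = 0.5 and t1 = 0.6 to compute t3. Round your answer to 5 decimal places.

F(0.5) = 0.0865307, F(0.6) = -0.0751884
t2 = 0.6000000 − (-0.0751884)·(0.6000000 − 0.5000000) / (-0.0751884 − 0.0865307) = 0.6000000 − (-0.0075188)/(-0.1617190) = 0.5535068
F(0.5535068) = -0.0007170
t3 = 0.5535068 − (-0.0007170)·(0.5535068 − 0.6000000) / (-0.0007170 − (-0.0751884)) = 0.5535068 − (0.0000333)/(0.0744714) = 0.5530592

0.55306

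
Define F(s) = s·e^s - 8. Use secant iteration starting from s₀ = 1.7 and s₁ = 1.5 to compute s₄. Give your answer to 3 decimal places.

F(1.7) = 1.30571, F(1.5) = -1.27747
s₂ = 1.50000 − (-1.27747)·(1.50000 − 1.70000) / (-1.27747 − 1.30571) = 1.50000 − (0.25549)/(-2.58318) = 1.59891
F(1.59891) = -0.08922
s₃ = 1.59891 − (-0.08922)·(1.59891 − 1.50000) / (-0.08922 − (-1.27747)) = 1.59891 − (-0.00882)/(1.18825) = 1.60633
F(1.60633) = 0.00676
s₄ = 1.60633 − 0.00676·(1.60633 − 1.59891) / (0.00676 − (-0.08922)) = 1.60633 − (0.00005)/(0.09598) = 1.60581

1.606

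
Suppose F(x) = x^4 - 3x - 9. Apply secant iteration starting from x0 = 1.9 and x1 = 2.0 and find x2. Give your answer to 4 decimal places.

F(1.9) = -1.667900, F(2.0) = 1.000000
x2 = 2.000000 − 1.000000·(2.000000 − 1.900000) / (1.000000 − (-1.667900)) = 2.000000 − (0.100000)/(2.667900) = 1.962517

1.9625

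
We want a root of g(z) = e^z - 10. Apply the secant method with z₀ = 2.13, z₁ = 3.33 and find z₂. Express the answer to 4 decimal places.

2.2274

g(2.13) = -1.585133, g(3.33) = 17.938342
z₂ = 3.330000 − 17.938342·(3.330000 − 2.130000) / (17.938342 − (-1.585133)) = 3.330000 − (21.526010)/(19.523475) = 2.227429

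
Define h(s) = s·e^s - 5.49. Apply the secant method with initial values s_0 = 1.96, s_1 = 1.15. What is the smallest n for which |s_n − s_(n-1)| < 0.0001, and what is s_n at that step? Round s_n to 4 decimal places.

h(1.96) = 8.424681, h(1.15) = -1.858078
s_2 = 1.150000 − (-1.858078)·(-0.810000)/(-10.282759) = 1.296366;  |Δ| = 0.146366
h(1.296366) = -0.750506
s_3 = 1.296366 − (-0.750506)·(0.146366)/(1.107572) = 1.395545;  |Δ| = 0.099179
h(1.395545) = 0.144059
s_4 = 1.395545 − 0.144059·(0.099179)/(0.894564) = 1.379573;  |Δ| = 0.015972
h(1.379573) = -0.008670
s_5 = 1.379573 − (-0.008670)·(-0.015972)/(-0.152729) = 1.380480;  |Δ| = 0.000907
h(1.380480) = -0.000092
s_6 = 1.380480 − (-0.000092)·(0.000907)/(0.008578) = 1.380490;  |Δ| = 0.000010
|s_6 − s_5| = 0.000010 < 0.0001

n = 6, s_n = 1.3805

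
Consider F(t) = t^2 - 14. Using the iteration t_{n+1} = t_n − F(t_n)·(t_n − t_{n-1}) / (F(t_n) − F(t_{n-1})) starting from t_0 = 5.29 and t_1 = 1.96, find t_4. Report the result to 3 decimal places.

3.735

F(5.29) = 13.98410, F(1.96) = -10.15840
t_2 = 1.96000 − (-10.15840)·(1.96000 − 5.29000) / (-10.15840 − 13.98410) = 1.96000 − (33.82747)/(-24.14250) = 3.36116
F(3.36116) = -2.70261
t_3 = 3.36116 − (-2.70261)·(3.36116 − 1.96000) / (-2.70261 − (-10.15840)) = 3.36116 − (-3.78679)/(7.45579) = 3.86906
F(3.86906) = 0.96961
t_4 = 3.86906 − 0.96961·(3.86906 − 3.36116) / (0.96961 − (-2.70261)) = 3.86906 − (0.49246)/(3.67222) = 3.73495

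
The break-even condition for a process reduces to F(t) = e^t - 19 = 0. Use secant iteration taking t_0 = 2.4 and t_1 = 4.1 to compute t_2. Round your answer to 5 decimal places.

F(2.4) = -7.9768236, F(4.1) = 41.3402876
t_2 = 4.1000000 − 41.3402876·(4.1000000 − 2.4000000) / (41.3402876 − (-7.9768236)) = 4.1000000 − (70.2784889)/(49.3171112) = 2.6749674

2.67497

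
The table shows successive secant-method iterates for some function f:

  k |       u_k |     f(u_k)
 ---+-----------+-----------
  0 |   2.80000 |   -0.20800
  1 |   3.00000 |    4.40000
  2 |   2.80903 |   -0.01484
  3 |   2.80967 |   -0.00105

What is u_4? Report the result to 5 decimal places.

u_4 = 2.80967 − (-0.00105)·(2.80967 − 2.80903) / (-0.00105 − (-0.01484))
   = 2.80967 − (-0.0000007)/(0.0137900) = 2.8097187

2.80972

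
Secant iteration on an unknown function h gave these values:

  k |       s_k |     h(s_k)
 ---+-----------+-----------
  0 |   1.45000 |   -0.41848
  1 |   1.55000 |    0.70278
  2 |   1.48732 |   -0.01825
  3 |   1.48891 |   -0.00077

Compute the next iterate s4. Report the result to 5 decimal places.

1.48898

s4 = 1.48891 − (-0.00077)·(1.48891 − 1.48732) / (-0.00077 − (-0.01825))
   = 1.48891 − (-0.0000012)/(0.0174800) = 1.4889800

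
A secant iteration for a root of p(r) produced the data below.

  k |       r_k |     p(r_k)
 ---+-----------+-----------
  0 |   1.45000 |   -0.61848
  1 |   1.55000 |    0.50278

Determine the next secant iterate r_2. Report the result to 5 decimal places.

r_2 = 1.55000 − 0.50278·(1.55000 − 1.45000) / (0.50278 − (-0.61848))
   = 1.55000 − (0.0502780)/(1.1212600) = 1.5051594

1.50516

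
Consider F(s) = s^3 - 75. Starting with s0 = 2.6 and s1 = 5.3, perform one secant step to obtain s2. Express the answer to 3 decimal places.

3.781

F(2.6) = -57.42400, F(5.3) = 73.87700
s2 = 5.30000 − 73.87700·(5.30000 − 2.60000) / (73.87700 − (-57.42400)) = 5.30000 − (199.46790)/(131.30100) = 3.78083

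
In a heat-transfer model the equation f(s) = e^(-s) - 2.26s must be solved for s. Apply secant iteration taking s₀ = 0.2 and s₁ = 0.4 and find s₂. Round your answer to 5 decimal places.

0.32216

f(0.2) = 0.3667308, f(0.4) = -0.2336800
s₂ = 0.4000000 − (-0.2336800)·(0.4000000 − 0.2000000) / (-0.2336800 − 0.3667308) = 0.4000000 − (-0.0467360)/(-0.6004107) = 0.3221600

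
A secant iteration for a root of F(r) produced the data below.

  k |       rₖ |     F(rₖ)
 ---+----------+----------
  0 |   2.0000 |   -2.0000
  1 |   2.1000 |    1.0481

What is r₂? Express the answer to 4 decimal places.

2.0656

r₂ = 2.1000 − 1.0481·(2.1000 − 2.0000) / (1.0481 − (-2.0000))
   = 2.1000 − (0.104810)/(3.048100) = 2.065615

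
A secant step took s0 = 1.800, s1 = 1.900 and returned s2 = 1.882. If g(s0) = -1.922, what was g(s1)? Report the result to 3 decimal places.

0.422

The secant line through (1.800, -1.922) and (1.900, g(s1)) crosses zero at s2 = 1.882.
So (1.800, -1.922), (1.900, g(s1)), (1.882, 0) are collinear:
g(s1) = -1.922 · (1.900 − 1.882) / (1.800 − 1.882) = -1.922 · (0.01800)/(-0.08200) = 0.42190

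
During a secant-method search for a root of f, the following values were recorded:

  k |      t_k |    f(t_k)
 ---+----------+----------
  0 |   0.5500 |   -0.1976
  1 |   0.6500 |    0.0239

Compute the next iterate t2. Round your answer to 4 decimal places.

t2 = 0.6500 − 0.0239·(0.6500 − 0.5500) / (0.0239 − (-0.1976))
   = 0.6500 − (0.002390)/(0.221500) = 0.639210

0.6392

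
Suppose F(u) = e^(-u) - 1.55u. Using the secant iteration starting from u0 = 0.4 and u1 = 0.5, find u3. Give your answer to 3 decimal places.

F(0.4) = 0.05032, F(0.5) = -0.16847
u2 = 0.50000 − (-0.16847)·(0.50000 − 0.40000) / (-0.16847 − 0.05032) = 0.50000 − (-0.01685)/(-0.21879) = 0.42300
F(0.42300) = -0.00057
u3 = 0.42300 − (-0.00057)·(0.42300 − 0.50000) / (-0.00057 − (-0.16847)) = 0.42300 − (0.00004)/(0.16790) = 0.42274

0.423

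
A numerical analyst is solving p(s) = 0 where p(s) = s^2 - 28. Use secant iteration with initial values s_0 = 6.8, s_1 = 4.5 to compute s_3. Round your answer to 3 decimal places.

p(6.8) = 18.24000, p(4.5) = -7.75000
s_2 = 4.50000 − (-7.75000)·(4.50000 − 6.80000) / (-7.75000 − 18.24000) = 4.50000 − (17.82500)/(-25.99000) = 5.18584
p(5.18584) = -1.10706
s_3 = 5.18584 − (-1.10706)·(5.18584 − 4.50000) / (-1.10706 − (-7.75000)) = 5.18584 − (-0.75926)/(6.64294) = 5.30014

5.300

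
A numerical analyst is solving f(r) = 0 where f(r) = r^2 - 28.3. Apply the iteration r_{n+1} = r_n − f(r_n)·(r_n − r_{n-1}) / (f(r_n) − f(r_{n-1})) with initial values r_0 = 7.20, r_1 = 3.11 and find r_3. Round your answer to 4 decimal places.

5.4307

f(7.20) = 23.540000, f(3.11) = -18.627900
r_2 = 3.110000 − (-18.627900)·(3.110000 − 7.200000) / (-18.627900 − 23.540000) = 3.110000 − (76.188111)/(-42.167900) = 4.916780
f(4.916780) = -4.125276
r_3 = 4.916780 − (-4.125276)·(4.916780 − 3.110000) / (-4.125276 − (-18.627900)) = 4.916780 − (-7.453466)/(14.502624) = 5.430719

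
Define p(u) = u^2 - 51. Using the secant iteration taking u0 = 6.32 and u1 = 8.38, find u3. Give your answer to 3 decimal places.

7.136

p(6.32) = -11.05760, p(8.38) = 19.22440
u2 = 8.38000 − 19.22440·(8.38000 − 6.32000) / (19.22440 − (-11.05760)) = 8.38000 − (39.60226)/(30.28200) = 7.07222
p(7.07222) = -0.98374
u3 = 7.07222 − (-0.98374)·(7.07222 − 8.38000) / (-0.98374 − 19.22440) = 7.07222 − (1.28651)/(-20.20814) = 7.13588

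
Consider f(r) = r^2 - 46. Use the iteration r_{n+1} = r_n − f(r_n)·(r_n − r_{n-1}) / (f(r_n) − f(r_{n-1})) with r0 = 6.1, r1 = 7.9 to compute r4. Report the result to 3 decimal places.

f(6.1) = -8.79000, f(7.9) = 16.41000
r2 = 7.90000 − 16.41000·(7.90000 − 6.10000) / (16.41000 − (-8.79000)) = 7.90000 − (29.53800)/(25.20000) = 6.72786
f(6.72786) = -0.73594
r3 = 6.72786 − (-0.73594)·(6.72786 − 7.90000) / (-0.73594 − 16.41000) = 6.72786 − (0.86262)/(-17.14594) = 6.77817
f(6.77817) = -0.05644
r4 = 6.77817 − (-0.05644)·(6.77817 − 6.72786) / (-0.05644 − (-0.73594)) = 6.77817 − (-0.00284)/(0.67950) = 6.78235

6.782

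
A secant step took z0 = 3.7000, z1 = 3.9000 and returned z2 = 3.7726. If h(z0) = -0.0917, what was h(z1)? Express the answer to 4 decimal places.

The secant line through (3.7000, -0.0917) and (3.9000, h(z1)) crosses zero at z2 = 3.7726.
So (3.7000, -0.0917), (3.9000, h(z1)), (3.7726, 0) are collinear:
h(z1) = -0.0917 · (3.9000 − 3.7726) / (3.7000 − 3.7726) = -0.0917 · (0.127400)/(-0.072600) = 0.160917

0.1609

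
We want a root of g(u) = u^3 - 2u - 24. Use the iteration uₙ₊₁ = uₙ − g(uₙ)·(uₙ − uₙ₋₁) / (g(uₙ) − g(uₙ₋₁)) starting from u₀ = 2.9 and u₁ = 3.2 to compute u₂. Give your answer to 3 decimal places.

g(2.9) = -5.41100, g(3.2) = 2.36800
u₂ = 3.20000 − 2.36800·(3.20000 − 2.90000) / (2.36800 − (-5.41100)) = 3.20000 − (0.71040)/(7.77900) = 3.10868

3.109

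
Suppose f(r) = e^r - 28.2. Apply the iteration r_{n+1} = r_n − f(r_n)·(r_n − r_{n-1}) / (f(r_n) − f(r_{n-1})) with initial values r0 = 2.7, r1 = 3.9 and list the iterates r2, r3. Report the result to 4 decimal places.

3.1630, 3.2934

f(2.7) = -13.320268, f(3.9) = 21.202449
r2 = 3.900000 − 21.202449·(3.900000 − 2.700000) / (21.202449 − (-13.320268)) = 3.900000 − (25.442939)/(34.522717) = 3.163009
f(3.163009) = -4.558378
r3 = 3.163009 − (-4.558378)·(3.163009 − 3.900000) / (-4.558378 − 21.202449) = 3.163009 − (3.359485)/(-25.760827) = 3.293419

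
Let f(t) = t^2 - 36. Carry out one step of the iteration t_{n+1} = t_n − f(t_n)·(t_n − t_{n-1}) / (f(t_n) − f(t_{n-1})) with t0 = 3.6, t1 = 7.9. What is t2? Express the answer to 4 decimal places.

5.6035

f(3.6) = -23.040000, f(7.9) = 26.410000
t2 = 7.900000 − 26.410000·(7.900000 − 3.600000) / (26.410000 − (-23.040000)) = 7.900000 − (113.563000)/(49.450000) = 5.603478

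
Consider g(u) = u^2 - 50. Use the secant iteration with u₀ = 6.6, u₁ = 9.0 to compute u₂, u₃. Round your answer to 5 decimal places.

g(6.6) = -6.4400000, g(9.0) = 31.0000000
u₂ = 9.0000000 − 31.0000000·(9.0000000 − 6.6000000) / (31.0000000 − (-6.4400000)) = 9.0000000 − (74.4000000)/(37.4400000) = 7.0128205
g(7.0128205) = -0.8203485
u₃ = 7.0128205 − (-0.8203485)·(7.0128205 − 9.0000000) / (-0.8203485 − 31.0000000) = 7.0128205 − (1.6301796)/(-31.8203485) = 7.0640512

7.01282, 7.06405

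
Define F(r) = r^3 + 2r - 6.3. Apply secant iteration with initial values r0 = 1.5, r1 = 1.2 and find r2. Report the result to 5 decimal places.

1.48999

F(1.5) = 0.0750000, F(1.2) = -2.1720000
r2 = 1.2000000 − (-2.1720000)·(1.2000000 − 1.5000000) / (-2.1720000 − 0.0750000) = 1.2000000 − (0.6516000)/(-2.2470000) = 1.4899866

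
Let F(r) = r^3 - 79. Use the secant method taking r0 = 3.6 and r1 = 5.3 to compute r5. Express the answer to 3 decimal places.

F(3.6) = -32.34400, F(5.3) = 69.87700
r2 = 5.30000 − 69.87700·(5.30000 − 3.60000) / (69.87700 − (-32.34400)) = 5.30000 − (118.79090)/(102.22100) = 4.13790
F(4.13790) = -8.14992
r3 = 4.13790 − (-8.14992)·(4.13790 − 5.30000) / (-8.14992 − 69.87700) = 4.13790 − (9.47101)/(-78.02692) = 4.25928
F(4.25928) = -1.73028
r4 = 4.25928 − (-1.73028)·(4.25928 − 4.13790) / (-1.73028 − (-8.14992)) = 4.25928 − (-0.21002)/(6.41964) = 4.29200
F(4.29200) = 0.06397
r5 = 4.29200 − 0.06397·(4.29200 − 4.25928) / (0.06397 − (-1.73028)) = 4.29200 − (0.00209)/(1.79425) = 4.29083

4.291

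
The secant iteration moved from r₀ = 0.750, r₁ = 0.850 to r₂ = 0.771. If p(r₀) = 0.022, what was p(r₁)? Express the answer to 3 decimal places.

-0.083

The secant line through (0.750, 0.022) and (0.850, p(r₁)) crosses zero at r₂ = 0.771.
So (0.750, 0.022), (0.850, p(r₁)), (0.771, 0) are collinear:
p(r₁) = 0.022 · (0.850 − 0.771) / (0.750 − 0.771) = 0.022 · (0.07900)/(-0.02100) = -0.08276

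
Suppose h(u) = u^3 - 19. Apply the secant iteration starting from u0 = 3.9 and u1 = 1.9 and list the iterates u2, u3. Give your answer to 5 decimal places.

h(3.9) = 40.3190000, h(1.9) = -12.1410000
u2 = 1.9000000 − (-12.1410000)·(1.9000000 − 3.9000000) / (-12.1410000 − 40.3190000) = 1.9000000 − (24.2820000)/(-52.4600000) = 2.3628669
h(2.3628669) = -5.8077826
u3 = 2.3628669 − (-5.8077826)·(2.3628669 − 1.9000000) / (-5.8077826 − (-12.1410000)) = 2.3628669 − (-2.6882306)/(6.3332174) = 2.7873322

2.36287, 2.78733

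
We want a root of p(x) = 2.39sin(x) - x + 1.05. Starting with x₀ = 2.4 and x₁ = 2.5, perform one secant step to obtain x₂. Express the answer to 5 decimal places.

p(2.4) = 0.2643570, p(2.5) = -0.0196516
x₂ = 2.5000000 − (-0.0196516)·(2.5000000 − 2.4000000) / (-0.0196516 − 0.2643570) = 2.5000000 − (-0.0019652)/(-0.2840086) = 2.4930806

2.49308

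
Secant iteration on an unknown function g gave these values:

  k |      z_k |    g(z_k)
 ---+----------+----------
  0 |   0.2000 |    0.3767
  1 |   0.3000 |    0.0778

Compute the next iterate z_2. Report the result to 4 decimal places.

z_2 = 0.3000 − 0.0778·(0.3000 − 0.2000) / (0.0778 − 0.3767)
   = 0.3000 − (0.007780)/(-0.298900) = 0.326029

0.3260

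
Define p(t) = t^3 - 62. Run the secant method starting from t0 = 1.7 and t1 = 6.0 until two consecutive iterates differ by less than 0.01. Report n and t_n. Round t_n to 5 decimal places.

n = 7, t_n = 3.95790

p(1.7) = -57.0870000, p(6.0) = 154.0000000
t2 = 6.0000000 − 154.0000000·(4.3000000)/(211.0870000) = 2.8629049;  |Δ| = 3.1370951
p(2.8629049) = -38.5349896
t3 = 2.8629049 − (-38.5349896)·(-3.1370951)/(-192.5349896) = 3.4907800;  |Δ| = 0.6278751
p(3.4907800) = -19.4629439
t4 = 3.4907800 − (-19.4629439)·(0.6278751)/(19.0720457) = 4.1315239;  |Δ| = 0.6407440
p(4.1315239) = 8.5230069
t5 = 4.1315239 − 8.5230069·(0.6407440)/(27.9859508) = 3.9363880;  |Δ| = 0.1951360
p(3.9363880) = -1.0050762
t6 = 3.9363880 − (-1.0050762)·(-0.1951360)/(-9.5280831) = 3.9569720;  |Δ| = 0.0205840
p(3.9569720) = -0.0432052
t7 = 3.9569720 − (-0.0432052)·(0.0205840)/(0.9618709) = 3.9578966;  |Δ| = 0.0009246
|t7 − t6| = 0.0009246 < 0.01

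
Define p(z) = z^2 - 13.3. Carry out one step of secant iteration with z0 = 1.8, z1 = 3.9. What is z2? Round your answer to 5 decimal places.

3.56491

p(1.8) = -10.0600000, p(3.9) = 1.9100000
z2 = 3.9000000 − 1.9100000·(3.9000000 − 1.8000000) / (1.9100000 − (-10.0600000)) = 3.9000000 − (4.0110000)/(11.9700000) = 3.5649123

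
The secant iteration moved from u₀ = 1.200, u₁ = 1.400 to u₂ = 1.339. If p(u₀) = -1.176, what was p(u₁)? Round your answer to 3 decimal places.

0.516

The secant line through (1.200, -1.176) and (1.400, p(u₁)) crosses zero at u₂ = 1.339.
So (1.200, -1.176), (1.400, p(u₁)), (1.339, 0) are collinear:
p(u₁) = -1.176 · (1.400 − 1.339) / (1.200 − 1.339) = -1.176 · (0.06100)/(-0.13900) = 0.51609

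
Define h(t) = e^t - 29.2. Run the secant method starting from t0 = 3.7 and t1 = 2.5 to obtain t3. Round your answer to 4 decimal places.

3.4525

h(3.7) = 11.247304, h(2.5) = -17.017506
t2 = 2.500000 − (-17.017506)·(2.500000 − 3.700000) / (-17.017506 − 11.247304) = 2.500000 − (20.421007)/(-28.264810) = 3.222489
h(3.222489) = -4.109514
t3 = 3.222489 − (-4.109514)·(3.222489 − 2.500000) / (-4.109514 − (-17.017506)) = 3.222489 − (-2.969077)/(12.907992) = 3.452507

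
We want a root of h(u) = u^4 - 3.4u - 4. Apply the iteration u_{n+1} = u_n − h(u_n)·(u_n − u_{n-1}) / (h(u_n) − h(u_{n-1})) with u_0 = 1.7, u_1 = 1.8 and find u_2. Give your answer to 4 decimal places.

1.7791

h(1.7) = -1.427900, h(1.8) = 0.377600
u_2 = 1.800000 − 0.377600·(1.800000 − 1.700000) / (0.377600 − (-1.427900)) = 1.800000 − (0.037760)/(1.805500) = 1.779086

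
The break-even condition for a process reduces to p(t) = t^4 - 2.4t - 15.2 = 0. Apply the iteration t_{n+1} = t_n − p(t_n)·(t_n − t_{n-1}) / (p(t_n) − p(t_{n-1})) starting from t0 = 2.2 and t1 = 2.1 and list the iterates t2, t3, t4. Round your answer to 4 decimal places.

p(2.2) = 2.945600, p(2.1) = -0.791900
t2 = 2.100000 − (-0.791900)·(2.100000 − 2.200000) / (-0.791900 − 2.945600) = 2.100000 − (0.079190)/(-3.737500) = 2.121188
p(2.121188) = -0.045906
t3 = 2.121188 − (-0.045906)·(2.121188 − 2.100000) / (-0.045906 − (-0.791900)) = 2.121188 − (-0.000973)/(0.745994) = 2.122492
p(2.122492) = 0.000787
t4 = 2.122492 − 0.000787·(2.122492 − 2.121188) / (0.000787 − (-0.045906)) = 2.122492 − (0.000001)/(0.046692) = 2.122470

2.1212, 2.1225, 2.1225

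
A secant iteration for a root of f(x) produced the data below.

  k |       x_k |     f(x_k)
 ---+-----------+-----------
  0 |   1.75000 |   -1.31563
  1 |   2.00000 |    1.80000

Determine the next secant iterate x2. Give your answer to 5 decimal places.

1.85557

x2 = 2.00000 − 1.80000·(2.00000 − 1.75000) / (1.80000 − (-1.31563))
   = 2.00000 − (0.4500000)/(3.1156300) = 1.8555669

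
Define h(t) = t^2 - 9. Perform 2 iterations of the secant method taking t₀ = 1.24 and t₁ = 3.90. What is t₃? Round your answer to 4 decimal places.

h(1.24) = -7.462400, h(3.90) = 6.210000
t₂ = 3.900000 − 6.210000·(3.900000 − 1.240000) / (6.210000 − (-7.462400)) = 3.900000 − (16.518600)/(13.672400) = 2.691829
h(2.691829) = -1.754058
t₃ = 2.691829 − (-1.754058)·(2.691829 − 3.900000) / (-1.754058 − 6.210000) = 2.691829 − (2.119202)/(-7.964058) = 2.957925

2.9579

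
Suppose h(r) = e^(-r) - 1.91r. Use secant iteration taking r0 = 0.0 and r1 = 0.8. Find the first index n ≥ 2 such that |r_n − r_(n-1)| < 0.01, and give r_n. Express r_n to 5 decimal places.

h(0.0) = 1.0000000, h(0.8) = -1.0786710
r2 = 0.8000000 − (-1.0786710)·(0.8000000)/(-2.0786710) = 0.3848613;  |Δ| = 0.4151387
h(0.3848613) = -0.0545400
r3 = 0.3848613 − (-0.0545400)·(-0.4151387)/(1.0241310) = 0.3627531;  |Δ| = 0.0221082
h(0.3627531) = 0.0028998
r4 = 0.3627531 − 0.0028998·(-0.0221082)/(0.0574398) = 0.3638692;  |Δ| = 0.0011161
|r4 − r3| = 0.0011161 < 0.01

n = 4, r_n = 0.36387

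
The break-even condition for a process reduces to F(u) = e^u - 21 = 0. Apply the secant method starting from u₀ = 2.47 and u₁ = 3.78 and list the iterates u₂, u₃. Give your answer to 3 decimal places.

F(2.47) = -9.17755, F(3.78) = 22.81604
u₂ = 3.78000 − 22.81604·(3.78000 − 2.47000) / (22.81604 − (-9.17755)) = 3.78000 − (29.88901)/(31.99359) = 2.84578
F(2.84578) = -3.78500
u₃ = 2.84578 − (-3.78500)·(2.84578 − 3.78000) / (-3.78500 − 22.81604) = 2.84578 − (3.53601)/(-26.60104) = 2.97871

2.846, 2.979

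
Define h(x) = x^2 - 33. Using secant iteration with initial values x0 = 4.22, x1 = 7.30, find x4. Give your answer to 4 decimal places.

h(4.22) = -15.191600, h(7.30) = 20.290000
x2 = 7.300000 − 20.290000·(7.300000 − 4.220000) / (20.290000 − (-15.191600)) = 7.300000 − (62.493200)/(35.481600) = 5.538715
h(5.538715) = -2.322633
x3 = 5.538715 − (-2.322633)·(5.538715 − 7.300000) / (-2.322633 − 20.290000) = 5.538715 − (4.090818)/(-22.612633) = 5.719624
h(5.719624) = -0.285904
x4 = 5.719624 − (-0.285904)·(5.719624 − 5.538715) / (-0.285904 − (-2.322633)) = 5.719624 − (-0.051722)/(2.036730) = 5.745019

5.7450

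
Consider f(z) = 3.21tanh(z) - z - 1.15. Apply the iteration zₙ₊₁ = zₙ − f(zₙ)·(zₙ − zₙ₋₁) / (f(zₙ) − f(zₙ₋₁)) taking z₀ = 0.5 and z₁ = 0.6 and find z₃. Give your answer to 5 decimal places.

f(0.5) = -0.1666039, f(0.6) = -0.0260709
z₂ = 0.6000000 − (-0.0260709)·(0.6000000 − 0.5000000) / (-0.0260709 − (-0.1666039)) = 0.6000000 − (-0.0026071)/(0.1405330) = 0.6185514
f(0.6185514) = -0.0026706
z₃ = 0.6185514 − (-0.0026706)·(0.6185514 − 0.6000000) / (-0.0026706 − (-0.0260709)) = 0.6185514 − (-0.0000495)/(0.0234003) = 0.6206686

0.62067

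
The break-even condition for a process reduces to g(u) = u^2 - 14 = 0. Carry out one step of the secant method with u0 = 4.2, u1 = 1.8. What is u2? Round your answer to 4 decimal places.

g(4.2) = 3.640000, g(1.8) = -10.760000
u2 = 1.800000 − (-10.760000)·(1.800000 − 4.200000) / (-10.760000 − 3.640000) = 1.800000 − (25.824000)/(-14.400000) = 3.593333

3.5933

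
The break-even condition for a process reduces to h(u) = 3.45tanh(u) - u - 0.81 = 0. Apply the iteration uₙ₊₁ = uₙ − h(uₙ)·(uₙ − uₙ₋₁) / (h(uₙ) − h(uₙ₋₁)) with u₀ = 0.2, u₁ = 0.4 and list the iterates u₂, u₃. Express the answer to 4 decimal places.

0.3531, 0.3497

h(0.2) = -0.329055, h(0.4) = 0.100824
u₂ = 0.400000 − 0.100824·(0.400000 − 0.200000) / (0.100824 − (-0.329055)) = 0.400000 − (0.020165)/(0.429879) = 0.353092
h(0.353092) = 0.006854
u₃ = 0.353092 − 0.006854·(0.353092 − 0.400000) / (0.006854 − 0.100824) = 0.353092 − (-0.000322)/(-0.093970) = 0.349671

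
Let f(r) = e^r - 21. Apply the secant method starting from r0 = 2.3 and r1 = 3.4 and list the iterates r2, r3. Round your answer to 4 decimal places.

f(2.3) = -11.025818, f(3.4) = 8.964100
r2 = 3.400000 − 8.964100·(3.400000 − 2.300000) / (8.964100 − (-11.025818)) = 3.400000 − (9.860510)/(19.989918) = 2.906726
f(2.906726) = -2.703206
r3 = 2.906726 − (-2.703206)·(2.906726 − 3.400000) / (-2.703206 − 8.964100) = 2.906726 − (1.333422)/(-11.667307) = 3.021013

2.9067, 3.0210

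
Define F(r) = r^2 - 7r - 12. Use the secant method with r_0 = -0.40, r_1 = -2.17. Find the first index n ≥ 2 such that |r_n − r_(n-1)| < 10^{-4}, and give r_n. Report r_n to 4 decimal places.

n = 5, r_n = -1.4244

F(-0.40) = -9.040000, F(-2.17) = 7.898900
r_2 = -2.170000 − 7.898900·(-1.770000)/(16.938900) = -1.344619;  |Δ| = 0.825381
F(-1.344619) = -0.779671
r_3 = -1.344619 − (-0.779671)·(0.825381)/(-8.678571) = -1.418770;  |Δ| = 0.074151
F(-1.418770) = -0.055705
r_4 = -1.418770 − (-0.055705)·(-0.074151)/(0.723966) = -1.424475;  |Δ| = 0.005705
F(-1.424475) = 0.000456
r_5 = -1.424475 − 0.000456·(-0.005705)/(0.056160) = -1.424429;  |Δ| = 0.000046
|r_5 − r_4| = 0.000046 < 10^{-4}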